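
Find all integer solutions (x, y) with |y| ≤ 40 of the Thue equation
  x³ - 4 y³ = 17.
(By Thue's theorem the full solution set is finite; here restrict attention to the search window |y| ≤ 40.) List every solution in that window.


The equation is x³ - 4y³ = 17. For fixed y, x³ = 4·y³ + 17, so a solution requires the RHS to be a perfect cube.
Strategy: iterate y from -40 to 40, compute RHS = 4·y³ + 17, and check whether it is a (positive or negative) perfect cube.
Check small values of y:
  y = 0: RHS = 17 is not a perfect cube.
  y = 1: RHS = 21 is not a perfect cube.
  y = -1: RHS = 13 is not a perfect cube.
  y = 2: RHS = 49 is not a perfect cube.
  y = -2: RHS = -15 is not a perfect cube.
  y = 3: RHS = 125 = (5)³ ⇒ x = 5 works.
  y = -3: RHS = -91 is not a perfect cube.
Continuing the search up to |y| = 40 finds no further solutions beyond those listed.
Collected solutions: (5, 3).

Solutions (with |y| ≤ 40): (5, 3).


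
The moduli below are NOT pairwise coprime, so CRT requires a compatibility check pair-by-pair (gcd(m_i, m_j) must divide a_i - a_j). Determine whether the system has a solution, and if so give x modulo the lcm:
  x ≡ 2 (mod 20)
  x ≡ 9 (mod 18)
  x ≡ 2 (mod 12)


Moduli 20, 18, 12 are not pairwise coprime, so CRT works modulo lcm(m_i) when all pairwise compatibility conditions hold.
Pairwise compatibility: gcd(m_i, m_j) must divide a_i - a_j for every pair.
Merge one congruence at a time:
  Start: x ≡ 2 (mod 20).
  Combine with x ≡ 9 (mod 18): gcd(20, 18) = 2, and 9 - 2 = 7 is NOT divisible by 2.
    ⇒ system is inconsistent (no integer solution).

No solution (the system is inconsistent).


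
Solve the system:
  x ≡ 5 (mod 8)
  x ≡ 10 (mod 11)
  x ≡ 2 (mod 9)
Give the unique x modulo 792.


Moduli 8, 11, 9 are pairwise coprime; by CRT there is a unique solution modulo M = 8 · 11 · 9 = 792.
Solve pairwise, accumulating the modulus:
  Start with x ≡ 5 (mod 8).
  Combine with x ≡ 10 (mod 11): since gcd(8, 11) = 1, we get a unique residue mod 88.
    Write x = 5 + 8·t and substitute into x ≡ 10 (mod 11): 8·t ≡ 10 − 5 = 5 (mod 11).
    The inverse of 8 mod 11 is 7 (since 8·7 = 56 = 5·11 + 1), so t ≡ 7·5 = 35 ≡ 2 (mod 11).
    Then x = 5 + 8·2 = 21, valid modulo lcm(8, 11) = 88: x ≡ 21 (mod 88).
  Combine with x ≡ 2 (mod 9): since gcd(88, 9) = 1, we get a unique residue mod 792.
    Write x = 21 + 88·t and substitute into x ≡ 2 (mod 9): 88·t ≡ 2 − 21 = -19 (mod 9).
    Reduce coefficients mod 9: 7·t ≡ 8 (mod 9).
    The inverse of 7 mod 9 is 4 (since 7·4 = 28 = 3·9 + 1), so t ≡ 4·8 = 32 ≡ 5 (mod 9).
    Then x = 21 + 88·5 = 461, valid modulo lcm(88, 9) = 792: x ≡ 461 (mod 792).
Verify: 461 mod 8 = 5 ✓, 461 mod 11 = 10 ✓, 461 mod 9 = 2 ✓.

x ≡ 461 (mod 792).


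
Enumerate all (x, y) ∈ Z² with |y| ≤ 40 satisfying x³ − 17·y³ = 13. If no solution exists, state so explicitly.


The equation is x³ - 17y³ = 13. For fixed y, x³ = 17·y³ + 13, so a solution requires the RHS to be a perfect cube.
Strategy: iterate y from -40 to 40, compute RHS = 17·y³ + 13, and check whether it is a (positive or negative) perfect cube.
Check small values of y:
  y = 0: RHS = 13 is not a perfect cube.
  y = 1: RHS = 30 is not a perfect cube.
  y = -1: RHS = -4 is not a perfect cube.
  y = 2: RHS = 149 is not a perfect cube.
  y = -2: RHS = -123 is not a perfect cube.
  y = 3: RHS = 472 is not a perfect cube.
  y = -3: RHS = -446 is not a perfect cube.
Continuing the search up to |y| = 40 finds no solutions either.
No (x, y) in the scanned range satisfies the equation.

No integer solutions with |y| ≤ 40.


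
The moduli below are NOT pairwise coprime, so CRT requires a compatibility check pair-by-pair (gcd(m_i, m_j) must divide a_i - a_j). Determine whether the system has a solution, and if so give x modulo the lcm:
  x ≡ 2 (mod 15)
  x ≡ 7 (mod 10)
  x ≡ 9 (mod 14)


Moduli 15, 10, 14 are not pairwise coprime, so CRT works modulo lcm(m_i) when all pairwise compatibility conditions hold.
Pairwise compatibility: gcd(m_i, m_j) must divide a_i - a_j for every pair.
Merge one congruence at a time:
  Start: x ≡ 2 (mod 15).
  Combine with x ≡ 7 (mod 10): gcd(15, 10) = 5; 7 - 2 = 5, which IS divisible by 5, so compatible.
    Write x = 2 + 15·t and substitute into x ≡ 7 (mod 10): 15·t ≡ 7 − 2 = 5 (mod 10).
    Divide the congruence (and modulus) by g = 5: 3·t ≡ 1 (mod 2).
    Reduce coefficients mod 2: 1·t ≡ 1 (mod 2).
    So t ≡ 1 (mod 2).
    Then x = 2 + 15·1 = 17, valid modulo lcm(15, 10) = 30: x ≡ 17 (mod 30).
  Combine with x ≡ 9 (mod 14): gcd(30, 14) = 2; 9 - 17 = -8, which IS divisible by 2, so compatible.
    Write x = 17 + 30·t and substitute into x ≡ 9 (mod 14): 30·t ≡ 9 − 17 = -8 (mod 14).
    Divide the congruence (and modulus) by g = 2: 15·t ≡ -4 (mod 7).
    Reduce coefficients mod 7: 1·t ≡ 3 (mod 7).
    So t ≡ 3 (mod 7).
    Then x = 17 + 30·3 = 107, valid modulo lcm(30, 14) = 210: x ≡ 107 (mod 210).
Verify: 107 mod 15 = 2, 107 mod 10 = 7, 107 mod 14 = 9.

x ≡ 107 (mod 210).


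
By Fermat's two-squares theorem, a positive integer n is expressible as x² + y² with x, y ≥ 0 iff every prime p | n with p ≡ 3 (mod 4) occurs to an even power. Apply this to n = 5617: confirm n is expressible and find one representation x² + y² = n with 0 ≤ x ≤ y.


Step 1: Factor n = 5617 = 41 · 137.
Step 2: Check the mod-4 condition on each prime factor: 41 ≡ 1 (mod 4), exponent 1; 137 ≡ 1 (mod 4), exponent 1.
All primes ≡ 3 (mod 4) appear to even exponent (or don't appear), so by the two-squares theorem n IS expressible as a sum of two squares.
Step 3: Build a representation. Here n = 41 · 137 is a product of primes ≡ 1 (mod 4). Each prime p ≡ 1 (mod 4) is itself a sum of two squares; find a² by testing p − a² for a perfect square:
  41: 41 − 1² = 40, 41 − 2² = 37, 41 − 3² = 32, 41 − 4² = 25 = 5² ⇒ 41 = 4² + 5².
  137: 137 − 1² = 136, 137 − 2² = 133, 137 − 3² = 128, 137 − 4² = 121 = 11² ⇒ 137 = 4² + 11².
  Combine using the Brahmagupta–Fibonacci identity (a² + b²)(c² + d²) = (ac − bd)² + (ad + bc)² = (ac + bd)² + (ad − bc)²:
  41 · 137 = 5617: from (4² + 5²)(4² + 11²), take (4·4 − 5·11, 4·11 + 5·4) = (16 − 55, 44 + 20) = (-39, 64); dropping signs (only squares matter) gives (39, 64); check 39² + 64² = 1521 + 4096 = 5617 ✓.
Step 4: Order so x ≤ y and verify: 39² + 64² = 1521 + 4096 = 5617 = n. ✓

n = 5617 = 39² + 64² (one valid representation with x ≤ y).


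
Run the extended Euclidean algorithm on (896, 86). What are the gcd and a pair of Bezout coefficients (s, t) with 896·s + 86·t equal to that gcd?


Euclidean algorithm on (896, 86) — divide until remainder is 0:
  896 = 10 · 86 + 36
  86 = 2 · 36 + 14
  36 = 2 · 14 + 8
  14 = 1 · 8 + 6
  8 = 1 · 6 + 2
  6 = 3 · 2 + 0
gcd(896, 86) = 2.
Track Bezout coefficients alongside the remainders: start with r₀ = 896 = a·1 + b·0 (s = 1, t = 0) and r₁ = 86 = a·0 + b·1 (s = 0, t = 1); each new remainder r_{k+1} = r_{k-1} − q_k·r_k inherits s_{k+1} = s_{k-1} − q_k·s_k, t_{k+1} = t_{k-1} − q_k·t_k, so r_k = a·s_k + b·t_k at every step:
  q = 10: r = 36, s = 1 − 10·0 = 1, t = 0 − 10·1 = -10  (check: 896·1 + 86·(-10) = 36)
  q = 2: r = 14, s = 0 − 2·1 = -2, t = 1 − 2·(-10) = 21  (check: 896·(-2) + 86·21 = 14)
  q = 2: r = 8, s = 1 − 2·(-2) = 5, t = -10 − 2·21 = -52  (check: 896·5 + 86·(-52) = 8)
  q = 1: r = 6, s = -2 − 1·5 = -7, t = 21 − 1·(-52) = 73  (check: 896·(-7) + 86·73 = 6)
  q = 1: r = 2, s = 5 − 1·(-7) = 12, t = -52 − 1·73 = -125  (check: 896·12 + 86·(-125) = 2)
The row with r = 2 (the gcd) gives the Bezout coefficients s = 12, t = -125.
Result: 896 · (12) + 86 · (-125) = 2.

gcd(896, 86) = 2; s = 12, t = -125 (check: 896·12 + 86·(-125) = 2).


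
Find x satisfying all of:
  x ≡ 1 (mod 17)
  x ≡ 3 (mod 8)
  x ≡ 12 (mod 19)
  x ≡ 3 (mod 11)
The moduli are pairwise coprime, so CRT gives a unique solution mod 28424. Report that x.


Product of moduli M = 17 · 8 · 19 · 11 = 28424.
Merge one congruence at a time:
  Start: x ≡ 1 (mod 17).
  Combine with x ≡ 3 (mod 8); new modulus lcm = 136.
    Write x = 1 + 17·t and substitute into x ≡ 3 (mod 8): 17·t ≡ 3 − 1 = 2 (mod 8).
    Reduce coefficients mod 8: 1·t ≡ 2 (mod 8).
    So t ≡ 2 (mod 8).
    Then x = 1 + 17·2 = 35, valid modulo lcm(17, 8) = 136: x ≡ 35 (mod 136).
  Combine with x ≡ 12 (mod 19); new modulus lcm = 2584.
    Write x = 35 + 136·t and substitute into x ≡ 12 (mod 19): 136·t ≡ 12 − 35 = -23 (mod 19).
    Reduce coefficients mod 19: 3·t ≡ 15 (mod 19).
    The inverse of 3 mod 19 is 13 (since 3·13 = 39 = 2·19 + 1), so t ≡ 13·15 = 195 ≡ 5 (mod 19).
    Then x = 35 + 136·5 = 715, valid modulo lcm(136, 19) = 2584: x ≡ 715 (mod 2584).
  Combine with x ≡ 3 (mod 11); new modulus lcm = 28424.
    Write x = 715 + 2584·t and substitute into x ≡ 3 (mod 11): 2584·t ≡ 3 − 715 = -712 (mod 11).
    Reduce coefficients mod 11: 10·t ≡ 3 (mod 11).
    The inverse of 10 mod 11 is 10 (since 10·10 = 100 = 9·11 + 1), so t ≡ 10·3 = 30 ≡ 8 (mod 11).
    Then x = 715 + 2584·8 = 21387, valid modulo lcm(2584, 11) = 28424: x ≡ 21387 (mod 28424).
Verify against each original: 21387 mod 17 = 1, 21387 mod 8 = 3, 21387 mod 19 = 12, 21387 mod 11 = 3.

x ≡ 21387 (mod 28424).


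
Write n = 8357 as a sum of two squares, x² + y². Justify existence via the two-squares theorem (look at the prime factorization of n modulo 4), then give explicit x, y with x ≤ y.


Step 1: Factor n = 8357 = 61 · 137.
Step 2: Check the mod-4 condition on each prime factor: 61 ≡ 1 (mod 4), exponent 1; 137 ≡ 1 (mod 4), exponent 1.
All primes ≡ 3 (mod 4) appear to even exponent (or don't appear), so by the two-squares theorem n IS expressible as a sum of two squares.
Step 3: Build a representation. Here n = 61 · 137 is a product of primes ≡ 1 (mod 4). Each prime p ≡ 1 (mod 4) is itself a sum of two squares; find a² by testing p − a² for a perfect square:
  61: 61 − 1² = 60, 61 − 2² = 57, 61 − 3² = 52, 61 − 4² = 45, 61 − 5² = 36 = 6² ⇒ 61 = 5² + 6².
  137: 137 − 1² = 136, 137 − 2² = 133, 137 − 3² = 128, 137 − 4² = 121 = 11² ⇒ 137 = 4² + 11².
  Combine using the Brahmagupta–Fibonacci identity (a² + b²)(c² + d²) = (ac − bd)² + (ad + bc)² = (ac + bd)² + (ad − bc)²:
  61 · 137 = 8357: from (5² + 6²)(4² + 11²), take (5·4 − 6·11, 5·11 + 6·4) = (20 − 66, 55 + 24) = (-46, 79); dropping signs (only squares matter) gives (46, 79); check 46² + 79² = 2116 + 6241 = 8357 ✓.
Step 4: Order so x ≤ y and verify: 46² + 79² = 2116 + 6241 = 8357 = n. ✓

n = 8357 = 46² + 79² (one valid representation with x ≤ y).


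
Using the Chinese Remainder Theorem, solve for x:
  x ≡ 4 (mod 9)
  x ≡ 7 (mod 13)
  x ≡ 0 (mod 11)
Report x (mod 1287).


Moduli 9, 13, 11 are pairwise coprime; by CRT there is a unique solution modulo M = 9 · 13 · 11 = 1287.
Solve pairwise, accumulating the modulus:
  Start with x ≡ 4 (mod 9).
  Combine with x ≡ 7 (mod 13): since gcd(9, 13) = 1, we get a unique residue mod 117.
    Write x = 4 + 9·t and substitute into x ≡ 7 (mod 13): 9·t ≡ 7 − 4 = 3 (mod 13).
    The inverse of 9 mod 13 is 3 (since 9·3 = 27 = 2·13 + 1), so t ≡ 3·3 = 9 ≡ 9 (mod 13).
    Then x = 4 + 9·9 = 85, valid modulo lcm(9, 13) = 117: x ≡ 85 (mod 117).
  Combine with x ≡ 0 (mod 11): since gcd(117, 11) = 1, we get a unique residue mod 1287.
    Write x = 85 + 117·t and substitute into x ≡ 0 (mod 11): 117·t ≡ 0 − 85 = -85 (mod 11).
    Reduce coefficients mod 11: 7·t ≡ 3 (mod 11).
    The inverse of 7 mod 11 is 8 (since 7·8 = 56 = 5·11 + 1), so t ≡ 8·3 = 24 ≡ 2 (mod 11).
    Then x = 85 + 117·2 = 319, valid modulo lcm(117, 11) = 1287: x ≡ 319 (mod 1287).
Verify: 319 mod 9 = 4 ✓, 319 mod 13 = 7 ✓, 319 mod 11 = 0 ✓.

x ≡ 319 (mod 1287).


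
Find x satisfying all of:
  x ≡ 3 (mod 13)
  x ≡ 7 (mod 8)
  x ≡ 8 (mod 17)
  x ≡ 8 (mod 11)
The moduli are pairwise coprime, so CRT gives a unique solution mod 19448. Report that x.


Product of moduli M = 13 · 8 · 17 · 11 = 19448.
Merge one congruence at a time:
  Start: x ≡ 3 (mod 13).
  Combine with x ≡ 7 (mod 8); new modulus lcm = 104.
    Write x = 3 + 13·t and substitute into x ≡ 7 (mod 8): 13·t ≡ 7 − 3 = 4 (mod 8).
    Reduce coefficients mod 8: 5·t ≡ 4 (mod 8).
    The inverse of 5 mod 8 is 5 (since 5·5 = 25 = 3·8 + 1), so t ≡ 5·4 = 20 ≡ 4 (mod 8).
    Then x = 3 + 13·4 = 55, valid modulo lcm(13, 8) = 104: x ≡ 55 (mod 104).
  Combine with x ≡ 8 (mod 17); new modulus lcm = 1768.
    Write x = 55 + 104·t and substitute into x ≡ 8 (mod 17): 104·t ≡ 8 − 55 = -47 (mod 17).
    Reduce coefficients mod 17: 2·t ≡ 4 (mod 17).
    The inverse of 2 mod 17 is 9 (since 2·9 = 18 = 1·17 + 1), so t ≡ 9·4 = 36 ≡ 2 (mod 17).
    Then x = 55 + 104·2 = 263, valid modulo lcm(104, 17) = 1768: x ≡ 263 (mod 1768).
  Combine with x ≡ 8 (mod 11); new modulus lcm = 19448.
    Write x = 263 + 1768·t and substitute into x ≡ 8 (mod 11): 1768·t ≡ 8 − 263 = -255 (mod 11).
    Reduce coefficients mod 11: 8·t ≡ 9 (mod 11).
    The inverse of 8 mod 11 is 7 (since 8·7 = 56 = 5·11 + 1), so t ≡ 7·9 = 63 ≡ 8 (mod 11).
    Then x = 263 + 1768·8 = 14407, valid modulo lcm(1768, 11) = 19448: x ≡ 14407 (mod 19448).
Verify against each original: 14407 mod 13 = 3, 14407 mod 8 = 7, 14407 mod 17 = 8, 14407 mod 11 = 8.

x ≡ 14407 (mod 19448).


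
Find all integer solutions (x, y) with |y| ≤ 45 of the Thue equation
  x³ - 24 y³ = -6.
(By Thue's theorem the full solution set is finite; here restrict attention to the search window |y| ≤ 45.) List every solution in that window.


The equation is x³ - 24y³ = -6. For fixed y, x³ = 24·y³ − 6, so a solution requires the RHS to be a perfect cube.
Strategy: iterate y from -45 to 45, compute RHS = 24·y³ − 6, and check whether it is a (positive or negative) perfect cube.
Check small values of y:
  y = 0: RHS = -6 is not a perfect cube.
  y = 1: RHS = 18 is not a perfect cube.
  y = -1: RHS = -30 is not a perfect cube.
  y = 2: RHS = 186 is not a perfect cube.
  y = -2: RHS = -198 is not a perfect cube.
  y = 3: RHS = 642 is not a perfect cube.
  y = -3: RHS = -654 is not a perfect cube.
Continuing the search up to |y| = 45 finds no solutions either.
No (x, y) in the scanned range satisfies the equation.

No integer solutions with |y| ≤ 45.


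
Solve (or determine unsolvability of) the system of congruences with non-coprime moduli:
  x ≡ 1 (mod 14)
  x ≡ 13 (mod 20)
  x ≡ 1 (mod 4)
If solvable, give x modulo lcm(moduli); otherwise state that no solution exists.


Moduli 14, 20, 4 are not pairwise coprime, so CRT works modulo lcm(m_i) when all pairwise compatibility conditions hold.
Pairwise compatibility: gcd(m_i, m_j) must divide a_i - a_j for every pair.
Merge one congruence at a time:
  Start: x ≡ 1 (mod 14).
  Combine with x ≡ 13 (mod 20): gcd(14, 20) = 2; 13 - 1 = 12, which IS divisible by 2, so compatible.
    Write x = 1 + 14·t and substitute into x ≡ 13 (mod 20): 14·t ≡ 13 − 1 = 12 (mod 20).
    Divide the congruence (and modulus) by g = 2: 7·t ≡ 6 (mod 10).
    The inverse of 7 mod 10 is 3 (since 7·3 = 21 = 2·10 + 1), so t ≡ 3·6 = 18 ≡ 8 (mod 10).
    Then x = 1 + 14·8 = 113, valid modulo lcm(14, 20) = 140: x ≡ 113 (mod 140).
  Combine with x ≡ 1 (mod 4): gcd(140, 4) = 4; 1 - 113 = -112, which IS divisible by 4, so compatible.
    Write x = 113 + 140·t and substitute into x ≡ 1 (mod 4): 140·t ≡ 1 − 113 = -112 (mod 4).
    Divide the congruence (and modulus) by g = 4: 35·t ≡ -28 (mod 1).
    Modulo 1 every t works; take t = 0.
    Then x = 113 + 140·0 = 113, valid modulo lcm(140, 4) = 140: x ≡ 113 (mod 140).
Verify: 113 mod 14 = 1, 113 mod 20 = 13, 113 mod 4 = 1.

x ≡ 113 (mod 140).


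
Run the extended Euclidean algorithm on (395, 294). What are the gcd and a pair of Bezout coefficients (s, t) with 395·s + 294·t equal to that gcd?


Euclidean algorithm on (395, 294) — divide until remainder is 0:
  395 = 1 · 294 + 101
  294 = 2 · 101 + 92
  101 = 1 · 92 + 9
  92 = 10 · 9 + 2
  9 = 4 · 2 + 1
  2 = 2 · 1 + 0
gcd(395, 294) = 1.
Track Bezout coefficients alongside the remainders: start with r₀ = 395 = a·1 + b·0 (s = 1, t = 0) and r₁ = 294 = a·0 + b·1 (s = 0, t = 1); each new remainder r_{k+1} = r_{k-1} − q_k·r_k inherits s_{k+1} = s_{k-1} − q_k·s_k, t_{k+1} = t_{k-1} − q_k·t_k, so r_k = a·s_k + b·t_k at every step:
  q = 1: r = 101, s = 1 − 1·0 = 1, t = 0 − 1·1 = -1  (check: 395·1 + 294·(-1) = 101)
  q = 2: r = 92, s = 0 − 2·1 = -2, t = 1 − 2·(-1) = 3  (check: 395·(-2) + 294·3 = 92)
  q = 1: r = 9, s = 1 − 1·(-2) = 3, t = -1 − 1·3 = -4  (check: 395·3 + 294·(-4) = 9)
  q = 10: r = 2, s = -2 − 10·3 = -32, t = 3 − 10·(-4) = 43  (check: 395·(-32) + 294·43 = 2)
  q = 4: r = 1, s = 3 − 4·(-32) = 131, t = -4 − 4·43 = -176  (check: 395·131 + 294·(-176) = 1)
The row with r = 1 (the gcd) gives the Bezout coefficients s = 131, t = -176.
Result: 395 · (131) + 294 · (-176) = 1.

gcd(395, 294) = 1; s = 131, t = -176 (check: 395·131 + 294·(-176) = 1).


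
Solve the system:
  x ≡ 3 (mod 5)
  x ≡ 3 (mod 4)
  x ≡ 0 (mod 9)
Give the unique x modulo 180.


Moduli 5, 4, 9 are pairwise coprime; by CRT there is a unique solution modulo M = 5 · 4 · 9 = 180.
Solve pairwise, accumulating the modulus:
  Start with x ≡ 3 (mod 5).
  Combine with x ≡ 3 (mod 4): since gcd(5, 4) = 1, we get a unique residue mod 20.
    Write x = 3 + 5·t and substitute into x ≡ 3 (mod 4): 5·t ≡ 3 − 3 = 0 (mod 4).
    Reduce coefficients mod 4: 1·t ≡ 0 (mod 4).
    So t ≡ 0 (mod 4).
    Then x = 3 + 5·0 = 3, valid modulo lcm(5, 4) = 20: x ≡ 3 (mod 20).
  Combine with x ≡ 0 (mod 9): since gcd(20, 9) = 1, we get a unique residue mod 180.
    Write x = 3 + 20·t and substitute into x ≡ 0 (mod 9): 20·t ≡ 0 − 3 = -3 (mod 9).
    Reduce coefficients mod 9: 2·t ≡ 6 (mod 9).
    The inverse of 2 mod 9 is 5 (since 2·5 = 10 = 1·9 + 1), so t ≡ 5·6 = 30 ≡ 3 (mod 9).
    Then x = 3 + 20·3 = 63, valid modulo lcm(20, 9) = 180: x ≡ 63 (mod 180).
Verify: 63 mod 5 = 3 ✓, 63 mod 4 = 3 ✓, 63 mod 9 = 0 ✓.

x ≡ 63 (mod 180).


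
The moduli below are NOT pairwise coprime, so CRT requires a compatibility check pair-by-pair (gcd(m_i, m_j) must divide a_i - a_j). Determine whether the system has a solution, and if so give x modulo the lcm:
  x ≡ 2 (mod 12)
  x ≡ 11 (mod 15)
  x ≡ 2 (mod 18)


Moduli 12, 15, 18 are not pairwise coprime, so CRT works modulo lcm(m_i) when all pairwise compatibility conditions hold.
Pairwise compatibility: gcd(m_i, m_j) must divide a_i - a_j for every pair.
Merge one congruence at a time:
  Start: x ≡ 2 (mod 12).
  Combine with x ≡ 11 (mod 15): gcd(12, 15) = 3; 11 - 2 = 9, which IS divisible by 3, so compatible.
    Write x = 2 + 12·t and substitute into x ≡ 11 (mod 15): 12·t ≡ 11 − 2 = 9 (mod 15).
    Divide the congruence (and modulus) by g = 3: 4·t ≡ 3 (mod 5).
    The inverse of 4 mod 5 is 4 (since 4·4 = 16 = 3·5 + 1), so t ≡ 4·3 = 12 ≡ 2 (mod 5).
    Then x = 2 + 12·2 = 26, valid modulo lcm(12, 15) = 60: x ≡ 26 (mod 60).
  Combine with x ≡ 2 (mod 18): gcd(60, 18) = 6; 2 - 26 = -24, which IS divisible by 6, so compatible.
    Write x = 26 + 60·t and substitute into x ≡ 2 (mod 18): 60·t ≡ 2 − 26 = -24 (mod 18).
    Divide the congruence (and modulus) by g = 6: 10·t ≡ -4 (mod 3).
    Reduce coefficients mod 3: 1·t ≡ 2 (mod 3).
    So t ≡ 2 (mod 3).
    Then x = 26 + 60·2 = 146, valid modulo lcm(60, 18) = 180: x ≡ 146 (mod 180).
Verify: 146 mod 12 = 2, 146 mod 15 = 11, 146 mod 18 = 2.

x ≡ 146 (mod 180).


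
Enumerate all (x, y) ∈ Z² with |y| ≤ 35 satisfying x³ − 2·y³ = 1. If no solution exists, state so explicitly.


The equation is x³ - 2y³ = 1. For fixed y, x³ = 2·y³ + 1, so a solution requires the RHS to be a perfect cube.
Strategy: iterate y from -35 to 35, compute RHS = 2·y³ + 1, and check whether it is a (positive or negative) perfect cube.
Check small values of y:
  y = 0: RHS = 1 = (1)³ ⇒ x = 1 works.
  y = 1: RHS = 3 is not a perfect cube.
  y = -1: RHS = -1 = (-1)³ ⇒ x = -1 works.
  y = 2: RHS = 17 is not a perfect cube.
  y = -2: RHS = -15 is not a perfect cube.
  y = 3: RHS = 55 is not a perfect cube.
  y = -3: RHS = -53 is not a perfect cube.
Continuing the search up to |y| = 35 finds no further solutions beyond those listed.
Collected solutions: (1, 0), (-1, -1).

Solutions (with |y| ≤ 35): (1, 0), (-1, -1).


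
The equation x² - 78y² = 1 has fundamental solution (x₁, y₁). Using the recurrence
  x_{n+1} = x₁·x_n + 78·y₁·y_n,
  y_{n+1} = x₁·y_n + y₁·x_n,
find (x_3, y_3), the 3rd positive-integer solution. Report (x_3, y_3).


Step 1: Find the fundamental solution (x₁, y₁) of x² - 78y² = 1.
  Expand √78 as a continued fraction. a₀ = ⌊√78⌋ = 8; iterate m_{k+1} = d_k·a_k − m_k, d_{k+1} = (78 − m_{k+1}²)/d_k, a_{k+1} = ⌊(a₀ + m_{k+1})/d_{k+1}⌋ (starting m₀ = 0, d₀ = 1), with convergents p_k = a_k·p_{k-1} + p_{k-2}, q_k = a_k·q_{k-1} + q_{k-2} (p₋₁ = 1, q₋₁ = 0):
  k = 0: a₀ = 8; p₀/q₀ = 8/1; p₀² − 78·q₀² = 64 − 78 = -14.
  k = 1: m = 8, d = 14, a = ⌊(8 + 8)/14⌋ = 1; p/q = (1·8 + 1)/(1·1 + 0) = 9/1; p² − 78·q² = 81 − 78 = 3.
  k = 2: m = 6, d = 3, a = ⌊(8 + 6)/3⌋ = 4; p/q = (4·9 + 8)/(4·1 + 1) = 44/5; p² − 78·q² = 1936 − 1950 = -14.
  k = 3: m = 6, d = 14, a = ⌊(8 + 6)/14⌋ = 1; p/q = (1·44 + 9)/(1·5 + 1) = 53/6; p² − 78·q² = 2809 − 2808 = 1.
  The first convergent with p² − 78·q² = 1 gives the fundamental solution (x₁, y₁) = (53, 6).
Step 2: Apply the recurrence (x_{n+1}, y_{n+1}) = (x₁x_n + 78y₁y_n, x₁y_n + y₁x_n) repeatedly.
  From (x_1, y_1) = (53, 6): x_2 = 53·53 + 78·6·6 = 5617; y_2 = 53·6 + 6·53 = 636.
  From (x_2, y_2) = (5617, 636): x_3 = 53·5617 + 78·6·636 = 595349; y_3 = 53·636 + 6·5617 = 67410.
Step 3: Verify x_3² - 78·y_3² = 354440431801 - 354440431800 = 1 (should be 1). ✓

(x_1, y_1) = (53, 6); (x_3, y_3) = (595349, 67410).


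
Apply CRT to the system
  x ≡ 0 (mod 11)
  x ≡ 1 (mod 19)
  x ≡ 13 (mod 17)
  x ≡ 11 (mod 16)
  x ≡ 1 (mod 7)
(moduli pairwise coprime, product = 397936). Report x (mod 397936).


Product of moduli M = 11 · 19 · 17 · 16 · 7 = 397936.
Merge one congruence at a time:
  Start: x ≡ 0 (mod 11).
  Combine with x ≡ 1 (mod 19); new modulus lcm = 209.
    Write x = 0 + 11·t and substitute into x ≡ 1 (mod 19): 11·t ≡ 1 − 0 = 1 (mod 19).
    The inverse of 11 mod 19 is 7 (since 11·7 = 77 = 4·19 + 1), so t ≡ 7·1 = 7 ≡ 7 (mod 19).
    Then x = 0 + 11·7 = 77, valid modulo lcm(11, 19) = 209: x ≡ 77 (mod 209).
  Combine with x ≡ 13 (mod 17); new modulus lcm = 3553.
    Write x = 77 + 209·t and substitute into x ≡ 13 (mod 17): 209·t ≡ 13 − 77 = -64 (mod 17).
    Reduce coefficients mod 17: 5·t ≡ 4 (mod 17).
    The inverse of 5 mod 17 is 7 (since 5·7 = 35 = 2·17 + 1), so t ≡ 7·4 = 28 ≡ 11 (mod 17).
    Then x = 77 + 209·11 = 2376, valid modulo lcm(209, 17) = 3553: x ≡ 2376 (mod 3553).
  Combine with x ≡ 11 (mod 16); new modulus lcm = 56848.
    Write x = 2376 + 3553·t and substitute into x ≡ 11 (mod 16): 3553·t ≡ 11 − 2376 = -2365 (mod 16).
    Reduce coefficients mod 16: 1·t ≡ 3 (mod 16).
    So t ≡ 3 (mod 16).
    Then x = 2376 + 3553·3 = 13035, valid modulo lcm(3553, 16) = 56848: x ≡ 13035 (mod 56848).
  Combine with x ≡ 1 (mod 7); new modulus lcm = 397936.
    Write x = 13035 + 56848·t and substitute into x ≡ 1 (mod 7): 56848·t ≡ 1 − 13035 = -13034 (mod 7).
    Reduce coefficients mod 7: 1·t ≡ 0 (mod 7).
    So t ≡ 0 (mod 7).
    Then x = 13035 + 56848·0 = 13035, valid modulo lcm(56848, 7) = 397936: x ≡ 13035 (mod 397936).
Verify against each original: 13035 mod 11 = 0, 13035 mod 19 = 1, 13035 mod 17 = 13, 13035 mod 16 = 11, 13035 mod 7 = 1.

x ≡ 13035 (mod 397936).


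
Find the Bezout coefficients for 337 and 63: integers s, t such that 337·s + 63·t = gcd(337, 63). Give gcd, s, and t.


Euclidean algorithm on (337, 63) — divide until remainder is 0:
  337 = 5 · 63 + 22
  63 = 2 · 22 + 19
  22 = 1 · 19 + 3
  19 = 6 · 3 + 1
  3 = 3 · 1 + 0
gcd(337, 63) = 1.
Track Bezout coefficients alongside the remainders: start with r₀ = 337 = a·1 + b·0 (s = 1, t = 0) and r₁ = 63 = a·0 + b·1 (s = 0, t = 1); each new remainder r_{k+1} = r_{k-1} − q_k·r_k inherits s_{k+1} = s_{k-1} − q_k·s_k, t_{k+1} = t_{k-1} − q_k·t_k, so r_k = a·s_k + b·t_k at every step:
  q = 5: r = 22, s = 1 − 5·0 = 1, t = 0 − 5·1 = -5  (check: 337·1 + 63·(-5) = 22)
  q = 2: r = 19, s = 0 − 2·1 = -2, t = 1 − 2·(-5) = 11  (check: 337·(-2) + 63·11 = 19)
  q = 1: r = 3, s = 1 − 1·(-2) = 3, t = -5 − 1·11 = -16  (check: 337·3 + 63·(-16) = 3)
  q = 6: r = 1, s = -2 − 6·3 = -20, t = 11 − 6·(-16) = 107  (check: 337·(-20) + 63·107 = 1)
The row with r = 1 (the gcd) gives the Bezout coefficients s = -20, t = 107.
Result: 337 · (-20) + 63 · (107) = 1.

gcd(337, 63) = 1; s = -20, t = 107 (check: 337·(-20) + 63·107 = 1).


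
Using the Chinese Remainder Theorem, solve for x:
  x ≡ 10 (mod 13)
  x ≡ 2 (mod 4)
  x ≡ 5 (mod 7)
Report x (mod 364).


Moduli 13, 4, 7 are pairwise coprime; by CRT there is a unique solution modulo M = 13 · 4 · 7 = 364.
Solve pairwise, accumulating the modulus:
  Start with x ≡ 10 (mod 13).
  Combine with x ≡ 2 (mod 4): since gcd(13, 4) = 1, we get a unique residue mod 52.
    Write x = 10 + 13·t and substitute into x ≡ 2 (mod 4): 13·t ≡ 2 − 10 = -8 (mod 4).
    Reduce coefficients mod 4: 1·t ≡ 0 (mod 4).
    So t ≡ 0 (mod 4).
    Then x = 10 + 13·0 = 10, valid modulo lcm(13, 4) = 52: x ≡ 10 (mod 52).
  Combine with x ≡ 5 (mod 7): since gcd(52, 7) = 1, we get a unique residue mod 364.
    Write x = 10 + 52·t and substitute into x ≡ 5 (mod 7): 52·t ≡ 5 − 10 = -5 (mod 7).
    Reduce coefficients mod 7: 3·t ≡ 2 (mod 7).
    The inverse of 3 mod 7 is 5 (since 3·5 = 15 = 2·7 + 1), so t ≡ 5·2 = 10 ≡ 3 (mod 7).
    Then x = 10 + 52·3 = 166, valid modulo lcm(52, 7) = 364: x ≡ 166 (mod 364).
Verify: 166 mod 13 = 10 ✓, 166 mod 4 = 2 ✓, 166 mod 7 = 5 ✓.

x ≡ 166 (mod 364).


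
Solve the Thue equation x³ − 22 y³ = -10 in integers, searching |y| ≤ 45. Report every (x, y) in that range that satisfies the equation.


The equation is x³ - 22y³ = -10. For fixed y, x³ = 22·y³ − 10, so a solution requires the RHS to be a perfect cube.
Strategy: iterate y from -45 to 45, compute RHS = 22·y³ − 10, and check whether it is a (positive or negative) perfect cube.
Check small values of y:
  y = 0: RHS = -10 is not a perfect cube.
  y = 1: RHS = 12 is not a perfect cube.
  y = -1: RHS = -32 is not a perfect cube.
  y = 2: RHS = 166 is not a perfect cube.
  y = -2: RHS = -186 is not a perfect cube.
  y = 3: RHS = 584 is not a perfect cube.
  y = -3: RHS = -604 is not a perfect cube.
Continuing the search up to |y| = 45 finds no solutions either.
No (x, y) in the scanned range satisfies the equation.

No integer solutions with |y| ≤ 45.


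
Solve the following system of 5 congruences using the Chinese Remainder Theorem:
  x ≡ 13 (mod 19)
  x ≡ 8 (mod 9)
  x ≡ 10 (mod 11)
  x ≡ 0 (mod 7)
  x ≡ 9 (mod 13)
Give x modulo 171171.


Product of moduli M = 19 · 9 · 11 · 7 · 13 = 171171.
Merge one congruence at a time:
  Start: x ≡ 13 (mod 19).
  Combine with x ≡ 8 (mod 9); new modulus lcm = 171.
    Write x = 13 + 19·t and substitute into x ≡ 8 (mod 9): 19·t ≡ 8 − 13 = -5 (mod 9).
    Reduce coefficients mod 9: 1·t ≡ 4 (mod 9).
    So t ≡ 4 (mod 9).
    Then x = 13 + 19·4 = 89, valid modulo lcm(19, 9) = 171: x ≡ 89 (mod 171).
  Combine with x ≡ 10 (mod 11); new modulus lcm = 1881.
    Write x = 89 + 171·t and substitute into x ≡ 10 (mod 11): 171·t ≡ 10 − 89 = -79 (mod 11).
    Reduce coefficients mod 11: 6·t ≡ 9 (mod 11).
    The inverse of 6 mod 11 is 2 (since 6·2 = 12 = 1·11 + 1), so t ≡ 2·9 = 18 ≡ 7 (mod 11).
    Then x = 89 + 171·7 = 1286, valid modulo lcm(171, 11) = 1881: x ≡ 1286 (mod 1881).
  Combine with x ≡ 0 (mod 7); new modulus lcm = 13167.
    Write x = 1286 + 1881·t and substitute into x ≡ 0 (mod 7): 1881·t ≡ 0 − 1286 = -1286 (mod 7).
    Reduce coefficients mod 7: 5·t ≡ 2 (mod 7).
    The inverse of 5 mod 7 is 3 (since 5·3 = 15 = 2·7 + 1), so t ≡ 3·2 = 6 ≡ 6 (mod 7).
    Then x = 1286 + 1881·6 = 12572, valid modulo lcm(1881, 7) = 13167: x ≡ 12572 (mod 13167).
  Combine with x ≡ 9 (mod 13); new modulus lcm = 171171.
    Write x = 12572 + 13167·t and substitute into x ≡ 9 (mod 13): 13167·t ≡ 9 − 12572 = -12563 (mod 13).
    Reduce coefficients mod 13: 11·t ≡ 8 (mod 13).
    The inverse of 11 mod 13 is 6 (since 11·6 = 66 = 5·13 + 1), so t ≡ 6·8 = 48 ≡ 9 (mod 13).
    Then x = 12572 + 13167·9 = 131075, valid modulo lcm(13167, 13) = 171171: x ≡ 131075 (mod 171171).
Verify against each original: 131075 mod 19 = 13, 131075 mod 9 = 8, 131075 mod 11 = 10, 131075 mod 7 = 0, 131075 mod 13 = 9.

x ≡ 131075 (mod 171171).


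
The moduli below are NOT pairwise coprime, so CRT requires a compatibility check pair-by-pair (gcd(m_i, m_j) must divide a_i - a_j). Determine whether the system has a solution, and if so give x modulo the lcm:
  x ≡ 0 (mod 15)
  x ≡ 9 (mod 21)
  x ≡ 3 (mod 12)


Moduli 15, 21, 12 are not pairwise coprime, so CRT works modulo lcm(m_i) when all pairwise compatibility conditions hold.
Pairwise compatibility: gcd(m_i, m_j) must divide a_i - a_j for every pair.
Merge one congruence at a time:
  Start: x ≡ 0 (mod 15).
  Combine with x ≡ 9 (mod 21): gcd(15, 21) = 3; 9 - 0 = 9, which IS divisible by 3, so compatible.
    Write x = 0 + 15·t and substitute into x ≡ 9 (mod 21): 15·t ≡ 9 − 0 = 9 (mod 21).
    Divide the congruence (and modulus) by g = 3: 5·t ≡ 3 (mod 7).
    The inverse of 5 mod 7 is 3 (since 5·3 = 15 = 2·7 + 1), so t ≡ 3·3 = 9 ≡ 2 (mod 7).
    Then x = 0 + 15·2 = 30, valid modulo lcm(15, 21) = 105: x ≡ 30 (mod 105).
  Combine with x ≡ 3 (mod 12): gcd(105, 12) = 3; 3 - 30 = -27, which IS divisible by 3, so compatible.
    Write x = 30 + 105·t and substitute into x ≡ 3 (mod 12): 105·t ≡ 3 − 30 = -27 (mod 12).
    Divide the congruence (and modulus) by g = 3: 35·t ≡ -9 (mod 4).
    Reduce coefficients mod 4: 3·t ≡ 3 (mod 4).
    The inverse of 3 mod 4 is 3 (since 3·3 = 9 = 2·4 + 1), so t ≡ 3·3 = 9 ≡ 1 (mod 4).
    Then x = 30 + 105·1 = 135, valid modulo lcm(105, 12) = 420: x ≡ 135 (mod 420).
Verify: 135 mod 15 = 0, 135 mod 21 = 9, 135 mod 12 = 3.

x ≡ 135 (mod 420).


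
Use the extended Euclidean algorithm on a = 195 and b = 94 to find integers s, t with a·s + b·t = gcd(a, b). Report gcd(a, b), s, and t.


Euclidean algorithm on (195, 94) — divide until remainder is 0:
  195 = 2 · 94 + 7
  94 = 13 · 7 + 3
  7 = 2 · 3 + 1
  3 = 3 · 1 + 0
gcd(195, 94) = 1.
Track Bezout coefficients alongside the remainders: start with r₀ = 195 = a·1 + b·0 (s = 1, t = 0) and r₁ = 94 = a·0 + b·1 (s = 0, t = 1); each new remainder r_{k+1} = r_{k-1} − q_k·r_k inherits s_{k+1} = s_{k-1} − q_k·s_k, t_{k+1} = t_{k-1} − q_k·t_k, so r_k = a·s_k + b·t_k at every step:
  q = 2: r = 7, s = 1 − 2·0 = 1, t = 0 − 2·1 = -2  (check: 195·1 + 94·(-2) = 7)
  q = 13: r = 3, s = 0 − 13·1 = -13, t = 1 − 13·(-2) = 27  (check: 195·(-13) + 94·27 = 3)
  q = 2: r = 1, s = 1 − 2·(-13) = 27, t = -2 − 2·27 = -56  (check: 195·27 + 94·(-56) = 1)
The row with r = 1 (the gcd) gives the Bezout coefficients s = 27, t = -56.
Result: 195 · (27) + 94 · (-56) = 1.

gcd(195, 94) = 1; s = 27, t = -56 (check: 195·27 + 94·(-56) = 1).


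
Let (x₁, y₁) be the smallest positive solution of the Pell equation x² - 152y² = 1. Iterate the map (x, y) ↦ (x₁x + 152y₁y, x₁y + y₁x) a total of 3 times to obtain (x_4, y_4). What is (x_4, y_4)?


Step 1: Find the fundamental solution (x₁, y₁) of x² - 152y² = 1.
  Expand √152 as a continued fraction. a₀ = ⌊√152⌋ = 12; iterate m_{k+1} = d_k·a_k − m_k, d_{k+1} = (152 − m_{k+1}²)/d_k, a_{k+1} = ⌊(a₀ + m_{k+1})/d_{k+1}⌋ (starting m₀ = 0, d₀ = 1), with convergents p_k = a_k·p_{k-1} + p_{k-2}, q_k = a_k·q_{k-1} + q_{k-2} (p₋₁ = 1, q₋₁ = 0):
  k = 0: a₀ = 12; p₀/q₀ = 12/1; p₀² − 152·q₀² = 144 − 152 = -8.
  k = 1: m = 12, d = 8, a = ⌊(12 + 12)/8⌋ = 3; p/q = (3·12 + 1)/(3·1 + 0) = 37/3; p² − 152·q² = 1369 − 1368 = 1.
  The first convergent with p² − 152·q² = 1 gives the fundamental solution (x₁, y₁) = (37, 3).
Step 2: Apply the recurrence (x_{n+1}, y_{n+1}) = (x₁x_n + 152y₁y_n, x₁y_n + y₁x_n) repeatedly.
  From (x_1, y_1) = (37, 3): x_2 = 37·37 + 152·3·3 = 2737; y_2 = 37·3 + 3·37 = 222.
  From (x_2, y_2) = (2737, 222): x_3 = 37·2737 + 152·3·222 = 202501; y_3 = 37·222 + 3·2737 = 16425.
  From (x_3, y_3) = (202501, 16425): x_4 = 37·202501 + 152·3·16425 = 14982337; y_4 = 37·16425 + 3·202501 = 1215228.
Step 3: Verify x_4² - 152·y_4² = 224470421981569 - 224470421981568 = 1 (should be 1). ✓

(x_1, y_1) = (37, 3); (x_4, y_4) = (14982337, 1215228).


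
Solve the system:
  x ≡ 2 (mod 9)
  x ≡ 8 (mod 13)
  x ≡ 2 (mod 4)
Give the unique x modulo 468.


Moduli 9, 13, 4 are pairwise coprime; by CRT there is a unique solution modulo M = 9 · 13 · 4 = 468.
Solve pairwise, accumulating the modulus:
  Start with x ≡ 2 (mod 9).
  Combine with x ≡ 8 (mod 13): since gcd(9, 13) = 1, we get a unique residue mod 117.
    Write x = 2 + 9·t and substitute into x ≡ 8 (mod 13): 9·t ≡ 8 − 2 = 6 (mod 13).
    The inverse of 9 mod 13 is 3 (since 9·3 = 27 = 2·13 + 1), so t ≡ 3·6 = 18 ≡ 5 (mod 13).
    Then x = 2 + 9·5 = 47, valid modulo lcm(9, 13) = 117: x ≡ 47 (mod 117).
  Combine with x ≡ 2 (mod 4): since gcd(117, 4) = 1, we get a unique residue mod 468.
    Write x = 47 + 117·t and substitute into x ≡ 2 (mod 4): 117·t ≡ 2 − 47 = -45 (mod 4).
    Reduce coefficients mod 4: 1·t ≡ 3 (mod 4).
    So t ≡ 3 (mod 4).
    Then x = 47 + 117·3 = 398, valid modulo lcm(117, 4) = 468: x ≡ 398 (mod 468).
Verify: 398 mod 9 = 2 ✓, 398 mod 13 = 8 ✓, 398 mod 4 = 2 ✓.

x ≡ 398 (mod 468).


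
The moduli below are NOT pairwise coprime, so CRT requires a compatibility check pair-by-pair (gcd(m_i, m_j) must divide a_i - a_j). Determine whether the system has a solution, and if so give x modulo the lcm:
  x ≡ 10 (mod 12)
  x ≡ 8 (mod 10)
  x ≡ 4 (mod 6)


Moduli 12, 10, 6 are not pairwise coprime, so CRT works modulo lcm(m_i) when all pairwise compatibility conditions hold.
Pairwise compatibility: gcd(m_i, m_j) must divide a_i - a_j for every pair.
Merge one congruence at a time:
  Start: x ≡ 10 (mod 12).
  Combine with x ≡ 8 (mod 10): gcd(12, 10) = 2; 8 - 10 = -2, which IS divisible by 2, so compatible.
    Write x = 10 + 12·t and substitute into x ≡ 8 (mod 10): 12·t ≡ 8 − 10 = -2 (mod 10).
    Divide the congruence (and modulus) by g = 2: 6·t ≡ -1 (mod 5).
    Reduce coefficients mod 5: 1·t ≡ 4 (mod 5).
    So t ≡ 4 (mod 5).
    Then x = 10 + 12·4 = 58, valid modulo lcm(12, 10) = 60: x ≡ 58 (mod 60).
  Combine with x ≡ 4 (mod 6): gcd(60, 6) = 6; 4 - 58 = -54, which IS divisible by 6, so compatible.
    Write x = 58 + 60·t and substitute into x ≡ 4 (mod 6): 60·t ≡ 4 − 58 = -54 (mod 6).
    Divide the congruence (and modulus) by g = 6: 10·t ≡ -9 (mod 1).
    Modulo 1 every t works; take t = 0.
    Then x = 58 + 60·0 = 58, valid modulo lcm(60, 6) = 60: x ≡ 58 (mod 60).
Verify: 58 mod 12 = 10, 58 mod 10 = 8, 58 mod 6 = 4.

x ≡ 58 (mod 60).


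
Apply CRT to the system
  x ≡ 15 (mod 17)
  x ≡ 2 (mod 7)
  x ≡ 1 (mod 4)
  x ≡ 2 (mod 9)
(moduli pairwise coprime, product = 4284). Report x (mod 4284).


Product of moduli M = 17 · 7 · 4 · 9 = 4284.
Merge one congruence at a time:
  Start: x ≡ 15 (mod 17).
  Combine with x ≡ 2 (mod 7); new modulus lcm = 119.
    Write x = 15 + 17·t and substitute into x ≡ 2 (mod 7): 17·t ≡ 2 − 15 = -13 (mod 7).
    Reduce coefficients mod 7: 3·t ≡ 1 (mod 7).
    The inverse of 3 mod 7 is 5 (since 3·5 = 15 = 2·7 + 1), so t ≡ 5·1 = 5 ≡ 5 (mod 7).
    Then x = 15 + 17·5 = 100, valid modulo lcm(17, 7) = 119: x ≡ 100 (mod 119).
  Combine with x ≡ 1 (mod 4); new modulus lcm = 476.
    Write x = 100 + 119·t and substitute into x ≡ 1 (mod 4): 119·t ≡ 1 − 100 = -99 (mod 4).
    Reduce coefficients mod 4: 3·t ≡ 1 (mod 4).
    The inverse of 3 mod 4 is 3 (since 3·3 = 9 = 2·4 + 1), so t ≡ 3·1 = 3 ≡ 3 (mod 4).
    Then x = 100 + 119·3 = 457, valid modulo lcm(119, 4) = 476: x ≡ 457 (mod 476).
  Combine with x ≡ 2 (mod 9); new modulus lcm = 4284.
    Write x = 457 + 476·t and substitute into x ≡ 2 (mod 9): 476·t ≡ 2 − 457 = -455 (mod 9).
    Reduce coefficients mod 9: 8·t ≡ 4 (mod 9).
    The inverse of 8 mod 9 is 8 (since 8·8 = 64 = 7·9 + 1), so t ≡ 8·4 = 32 ≡ 5 (mod 9).
    Then x = 457 + 476·5 = 2837, valid modulo lcm(476, 9) = 4284: x ≡ 2837 (mod 4284).
Verify against each original: 2837 mod 17 = 15, 2837 mod 7 = 2, 2837 mod 4 = 1, 2837 mod 9 = 2.

x ≡ 2837 (mod 4284).


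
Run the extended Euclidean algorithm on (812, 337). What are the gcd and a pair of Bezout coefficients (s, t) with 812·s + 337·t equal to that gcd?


Euclidean algorithm on (812, 337) — divide until remainder is 0:
  812 = 2 · 337 + 138
  337 = 2 · 138 + 61
  138 = 2 · 61 + 16
  61 = 3 · 16 + 13
  16 = 1 · 13 + 3
  13 = 4 · 3 + 1
  3 = 3 · 1 + 0
gcd(812, 337) = 1.
Track Bezout coefficients alongside the remainders: start with r₀ = 812 = a·1 + b·0 (s = 1, t = 0) and r₁ = 337 = a·0 + b·1 (s = 0, t = 1); each new remainder r_{k+1} = r_{k-1} − q_k·r_k inherits s_{k+1} = s_{k-1} − q_k·s_k, t_{k+1} = t_{k-1} − q_k·t_k, so r_k = a·s_k + b·t_k at every step:
  q = 2: r = 138, s = 1 − 2·0 = 1, t = 0 − 2·1 = -2  (check: 812·1 + 337·(-2) = 138)
  q = 2: r = 61, s = 0 − 2·1 = -2, t = 1 − 2·(-2) = 5  (check: 812·(-2) + 337·5 = 61)
  q = 2: r = 16, s = 1 − 2·(-2) = 5, t = -2 − 2·5 = -12  (check: 812·5 + 337·(-12) = 16)
  q = 3: r = 13, s = -2 − 3·5 = -17, t = 5 − 3·(-12) = 41  (check: 812·(-17) + 337·41 = 13)
  q = 1: r = 3, s = 5 − 1·(-17) = 22, t = -12 − 1·41 = -53  (check: 812·22 + 337·(-53) = 3)
  q = 4: r = 1, s = -17 − 4·22 = -105, t = 41 − 4·(-53) = 253  (check: 812·(-105) + 337·253 = 1)
The row with r = 1 (the gcd) gives the Bezout coefficients s = -105, t = 253.
Result: 812 · (-105) + 337 · (253) = 1.

gcd(812, 337) = 1; s = -105, t = 253 (check: 812·(-105) + 337·253 = 1).


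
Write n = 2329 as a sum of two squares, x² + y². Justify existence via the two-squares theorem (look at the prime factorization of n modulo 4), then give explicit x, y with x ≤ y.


Step 1: Factor n = 2329 = 17 · 137.
Step 2: Check the mod-4 condition on each prime factor: 17 ≡ 1 (mod 4), exponent 1; 137 ≡ 1 (mod 4), exponent 1.
All primes ≡ 3 (mod 4) appear to even exponent (or don't appear), so by the two-squares theorem n IS expressible as a sum of two squares.
Step 3: Build a representation. Here n = 17 · 137 is a product of primes ≡ 1 (mod 4). Each prime p ≡ 1 (mod 4) is itself a sum of two squares; find a² by testing p − a² for a perfect square:
  17: 17 − 1² = 16 = 4² ⇒ 17 = 1² + 4².
  137: 137 − 1² = 136, 137 − 2² = 133, 137 − 3² = 128, 137 − 4² = 121 = 11² ⇒ 137 = 4² + 11².
  Combine using the Brahmagupta–Fibonacci identity (a² + b²)(c² + d²) = (ac − bd)² + (ad + bc)² = (ac + bd)² + (ad − bc)²:
  17 · 137 = 2329: from (1² + 4²)(4² + 11²), take (1·4 − 4·11, 1·11 + 4·4) = (4 − 44, 11 + 16) = (-40, 27); dropping signs (only squares matter) gives (40, 27); check 40² + 27² = 1600 + 729 = 2329 ✓.
Step 4: Order so x ≤ y and verify: 27² + 40² = 729 + 1600 = 2329 = n. ✓

n = 2329 = 27² + 40² (one valid representation with x ≤ y).
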